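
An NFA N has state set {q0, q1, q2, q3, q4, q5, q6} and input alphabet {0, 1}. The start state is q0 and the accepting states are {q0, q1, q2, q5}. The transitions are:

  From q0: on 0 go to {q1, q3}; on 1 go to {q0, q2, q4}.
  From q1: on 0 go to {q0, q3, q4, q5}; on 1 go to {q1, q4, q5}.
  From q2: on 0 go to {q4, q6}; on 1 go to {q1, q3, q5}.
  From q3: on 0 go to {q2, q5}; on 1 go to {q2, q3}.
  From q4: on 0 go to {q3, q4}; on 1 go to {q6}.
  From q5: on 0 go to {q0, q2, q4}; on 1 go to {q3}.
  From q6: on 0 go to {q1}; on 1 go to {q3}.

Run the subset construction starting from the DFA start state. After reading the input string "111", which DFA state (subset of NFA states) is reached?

{q0, q1, q2, q3, q4, q5, q6}

Start: {q0}.
δ(q0,1) = {q0, q2, q4}.
Union: {q0, q2, q4}.
After 1: {q0, q2, q4}.
δ(q0,1) = {q0, q2, q4}; δ(q2,1) = {q1, q3, q5}; δ(q4,1) = {q6}.
Union: {q0, q1, q2, q3, q4, q5, q6}.
After 1: {q0, q1, q2, q3, q4, q5, q6}.
δ(q0,1) = {q0, q2, q4}; δ(q1,1) = {q1, q4, q5}; δ(q2,1) = {q1, q3, q5}; δ(q3,1) = {q2, q3}; δ(q4,1) = {q6}; δ(q5,1) = {q3}; δ(q6,1) = {q3}.
Union: {q0, q1, q2, q3, q4, q5, q6}.
After 1: {q0, q1, q2, q3, q4, q5, q6}.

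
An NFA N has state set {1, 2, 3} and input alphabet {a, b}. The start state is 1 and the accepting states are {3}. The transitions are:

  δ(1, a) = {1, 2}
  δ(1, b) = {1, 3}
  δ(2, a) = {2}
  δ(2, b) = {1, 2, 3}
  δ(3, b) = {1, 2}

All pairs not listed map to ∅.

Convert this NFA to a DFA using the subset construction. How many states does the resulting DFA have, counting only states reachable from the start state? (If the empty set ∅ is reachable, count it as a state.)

Start state of the DFA: {1}.
{1} --a--> {1, 2}  [new]
{1} --b--> {1, 3}  [new]
{1, 2} --a--> {1, 2}  [seen]
{1, 2} --b--> {1, 2, 3}  [new]
{1, 3} --a--> {1, 2}  [seen]
{1, 3} --b--> {1, 2, 3}  [seen]
{1, 2, 3} --a--> {1, 2}  [seen]
{1, 2, 3} --b--> {1, 2, 3}  [seen]
Reachable DFA states: {1}, {1, 2}, {1, 3}, {1, 2, 3}.

4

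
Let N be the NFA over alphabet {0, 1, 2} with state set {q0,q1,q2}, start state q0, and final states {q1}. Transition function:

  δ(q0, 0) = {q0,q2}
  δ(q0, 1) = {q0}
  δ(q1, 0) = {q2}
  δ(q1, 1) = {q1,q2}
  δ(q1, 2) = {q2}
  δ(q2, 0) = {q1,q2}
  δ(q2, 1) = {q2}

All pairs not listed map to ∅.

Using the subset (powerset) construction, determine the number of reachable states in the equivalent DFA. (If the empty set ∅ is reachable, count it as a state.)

Start state of the DFA: {q0}.
{q0} --0--> {q0,q2}  [new]
{q0} --1--> {q0}  [seen]
{q0} --2--> ∅  [new]
{q0,q2} --0--> {q0,q1,q2}  [new]
{q0,q2} --1--> {q0,q2}  [seen]
{q0,q2} --2--> ∅  [seen]
∅ --0--> ∅  [seen]
∅ --1--> ∅  [seen]
∅ --2--> ∅  [seen]
{q0,q1,q2} --0--> {q0,q1,q2}  [seen]
{q0,q1,q2} --1--> {q0,q1,q2}  [seen]
{q0,q1,q2} --2--> {q2}  [new]
{q2} --0--> {q1,q2}  [new]
{q2} --1--> {q2}  [seen]
{q2} --2--> ∅  [seen]
{q1,q2} --0--> {q1,q2}  [seen]
{q1,q2} --1--> {q1,q2}  [seen]
{q1,q2} --2--> {q2}  [seen]
Reachable DFA states: {q0}, {q0,q2}, ∅, {q0,q1,q2}, {q2}, {q1,q2}.

6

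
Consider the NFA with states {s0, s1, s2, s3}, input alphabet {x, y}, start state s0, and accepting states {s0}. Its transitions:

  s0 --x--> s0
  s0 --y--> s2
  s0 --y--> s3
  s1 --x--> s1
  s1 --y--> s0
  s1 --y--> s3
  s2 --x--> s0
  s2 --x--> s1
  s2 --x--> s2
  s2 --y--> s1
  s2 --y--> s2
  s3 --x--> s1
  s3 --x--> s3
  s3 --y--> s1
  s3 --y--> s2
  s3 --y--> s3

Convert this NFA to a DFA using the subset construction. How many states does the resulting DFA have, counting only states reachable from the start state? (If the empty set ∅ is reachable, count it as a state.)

Start state of the DFA: {s0}.
{s0} --x--> {s0}  [seen]
{s0} --y--> {s2, s3}  [new]
{s2, s3} --x--> {s0, s1, s2, s3}  [new]
{s2, s3} --y--> {s1, s2, s3}  [new]
{s0, s1, s2, s3} --x--> {s0, s1, s2, s3}  [seen]
{s0, s1, s2, s3} --y--> {s0, s1, s2, s3}  [seen]
{s1, s2, s3} --x--> {s0, s1, s2, s3}  [seen]
{s1, s2, s3} --y--> {s0, s1, s2, s3}  [seen]
Reachable DFA states: {s0}, {s2, s3}, {s0, s1, s2, s3}, {s1, s2, s3}.

4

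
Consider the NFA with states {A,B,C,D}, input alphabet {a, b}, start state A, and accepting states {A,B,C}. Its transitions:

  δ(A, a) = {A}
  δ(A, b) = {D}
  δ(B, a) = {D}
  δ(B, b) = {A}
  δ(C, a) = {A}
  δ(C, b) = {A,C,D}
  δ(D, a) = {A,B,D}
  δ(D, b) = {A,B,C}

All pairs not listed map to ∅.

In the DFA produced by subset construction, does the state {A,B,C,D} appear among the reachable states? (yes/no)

Start state of the DFA: {A}.
{A} --a--> {A}  [seen]
{A} --b--> {D}  [new]
{D} --a--> {A,B,D}  [new]
{D} --b--> {A,B,C}  [new]
{A,B,D} --a--> {A,B,D}  [seen]
{A,B,D} --b--> {A,B,C,D}  [new]
{A,B,C} --a--> {A,D}  [new]
{A,B,C} --b--> {A,C,D}  [new]
{A,B,C,D} --a--> {A,B,D}  [seen]
{A,B,C,D} --b--> {A,B,C,D}  [seen]
{A,D} --a--> {A,B,D}  [seen]
{A,D} --b--> {A,B,C,D}  [seen]
{A,C,D} --a--> {A,B,D}  [seen]
{A,C,D} --b--> {A,B,C,D}  [seen]
Reachable DFA states: {A}, {D}, {A,B,D}, {A,B,C}, {A,B,C,D}, {A,D}, {A,C,D}.
{A,B,C,D} is among them.

yes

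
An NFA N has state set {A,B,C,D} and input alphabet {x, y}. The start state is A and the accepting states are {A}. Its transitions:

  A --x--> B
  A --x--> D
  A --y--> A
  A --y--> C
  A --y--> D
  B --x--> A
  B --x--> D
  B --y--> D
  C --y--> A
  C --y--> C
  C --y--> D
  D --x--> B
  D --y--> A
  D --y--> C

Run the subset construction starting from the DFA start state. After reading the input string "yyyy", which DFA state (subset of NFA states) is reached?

Start: {A}.
δ(A,y) = {A,C,D}.
Union: {A,C,D}.
After y: {A,C,D}.
δ(A,y) = {A,C,D}; δ(C,y) = {A,C,D}; δ(D,y) = {A,C}.
Union: {A,C,D}.
After y: {A,C,D}.
δ(A,y) = {A,C,D}; δ(C,y) = {A,C,D}; δ(D,y) = {A,C}.
Union: {A,C,D}.
After y: {A,C,D}.
δ(A,y) = {A,C,D}; δ(C,y) = {A,C,D}; δ(D,y) = {A,C}.
Union: {A,C,D}.
After y: {A,C,D}.

{A,C,D}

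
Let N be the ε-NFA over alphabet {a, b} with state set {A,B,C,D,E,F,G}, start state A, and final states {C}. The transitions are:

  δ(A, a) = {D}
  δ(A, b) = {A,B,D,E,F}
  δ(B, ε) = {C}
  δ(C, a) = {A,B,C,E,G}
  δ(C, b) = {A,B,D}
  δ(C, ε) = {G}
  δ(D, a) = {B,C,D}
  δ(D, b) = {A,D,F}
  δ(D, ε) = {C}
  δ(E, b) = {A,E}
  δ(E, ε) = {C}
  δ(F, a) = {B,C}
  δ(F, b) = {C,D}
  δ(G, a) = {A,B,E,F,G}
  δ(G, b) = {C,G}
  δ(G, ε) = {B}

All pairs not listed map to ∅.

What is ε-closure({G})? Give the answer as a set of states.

{B,C,G}

Begin with {G}.
G →ε {B}; add B.
B →ε {C}; add C.
ε-closure = {B,C,G}.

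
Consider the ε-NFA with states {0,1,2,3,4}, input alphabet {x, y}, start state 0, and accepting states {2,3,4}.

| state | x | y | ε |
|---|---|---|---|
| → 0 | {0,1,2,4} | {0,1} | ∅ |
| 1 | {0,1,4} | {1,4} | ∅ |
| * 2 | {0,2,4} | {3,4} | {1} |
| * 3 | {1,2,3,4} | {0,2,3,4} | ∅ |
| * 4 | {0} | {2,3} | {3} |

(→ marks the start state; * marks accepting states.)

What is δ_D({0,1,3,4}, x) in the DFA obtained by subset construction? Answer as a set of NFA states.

{0,1,2,3,4}

δ(0,x) = {0,1,2,4}; δ(1,x) = {0,1,4}; δ(3,x) = {1,2,3,4}; δ(4,x) = {0}.
Union: {0,1,2,3,4}.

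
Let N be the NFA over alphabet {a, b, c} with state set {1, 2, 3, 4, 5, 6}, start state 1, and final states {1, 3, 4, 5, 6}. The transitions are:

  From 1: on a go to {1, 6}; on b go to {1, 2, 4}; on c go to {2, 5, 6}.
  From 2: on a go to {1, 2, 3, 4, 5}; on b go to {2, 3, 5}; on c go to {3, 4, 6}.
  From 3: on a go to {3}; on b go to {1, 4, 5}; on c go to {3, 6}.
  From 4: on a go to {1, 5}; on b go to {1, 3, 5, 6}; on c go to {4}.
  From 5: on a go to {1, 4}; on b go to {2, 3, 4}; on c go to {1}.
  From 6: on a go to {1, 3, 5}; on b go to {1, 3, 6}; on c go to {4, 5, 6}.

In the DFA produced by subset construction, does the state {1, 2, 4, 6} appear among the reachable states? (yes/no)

Start state of the DFA: {1}.
{1} --a--> {1, 6}  [new]
{1} --b--> {1, 2, 4}  [new]
{1} --c--> {2, 5, 6}  [new]
{1, 6} --a--> {1, 3, 5, 6}  [new]
{1, 6} --b--> {1, 2, 3, 4, 6}  [new]
{1, 6} --c--> {2, 4, 5, 6}  [new]
{1, 2, 4} --a--> {1, 2, 3, 4, 5, 6}  [new]
{1, 2, 4} --b--> {1, 2, 3, 4, 5, 6}  [seen]
{1, 2, 4} --c--> {2, 3, 4, 5, 6}  [new]
{2, 5, 6} --a--> {1, 2, 3, 4, 5}  [new]
{2, 5, 6} --b--> {1, 2, 3, 4, 5, 6}  [seen]
{2, 5, 6} --c--> {1, 3, 4, 5, 6}  [new]
{1, 3, 5, 6} --a--> {1, 3, 4, 5, 6}  [seen]
{1, 3, 5, 6} --b--> {1, 2, 3, 4, 5, 6}  [seen]
{1, 3, 5, 6} --c--> {1, 2, 3, 4, 5, 6}  [seen]
{1, 2, 3, 4, 6} --a--> {1, 2, 3, 4, 5, 6}  [seen]
{1, 2, 3, 4, 6} --b--> {1, 2, 3, 4, 5, 6}  [seen]
{1, 2, 3, 4, 6} --c--> {2, 3, 4, 5, 6}  [seen]
{2, 4, 5, 6} --a--> {1, 2, 3, 4, 5}  [seen]
{2, 4, 5, 6} --b--> {1, 2, 3, 4, 5, 6}  [seen]
{2, 4, 5, 6} --c--> {1, 3, 4, 5, 6}  [seen]
{1, 2, 3, 4, 5, 6} --a--> {1, 2, 3, 4, 5, 6}  [seen]
{1, 2, 3, 4, 5, 6} --b--> {1, 2, 3, 4, 5, 6}  [seen]
{1, 2, 3, 4, 5, 6} --c--> {1, 2, 3, 4, 5, 6}  [seen]
{2, 3, 4, 5, 6} --a--> {1, 2, 3, 4, 5}  [seen]
{2, 3, 4, 5, 6} --b--> {1, 2, 3, 4, 5, 6}  [seen]
{2, 3, 4, 5, 6} --c--> {1, 3, 4, 5, 6}  [seen]
{1, 2, 3, 4, 5} --a--> {1, 2, 3, 4, 5, 6}  [seen]
{1, 2, 3, 4, 5} --b--> {1, 2, 3, 4, 5, 6}  [seen]
{1, 2, 3, 4, 5} --c--> {1, 2, 3, 4, 5, 6}  [seen]
{1, 3, 4, 5, 6} --a--> {1, 3, 4, 5, 6}  [seen]
{1, 3, 4, 5, 6} --b--> {1, 2, 3, 4, 5, 6}  [seen]
{1, 3, 4, 5, 6} --c--> {1, 2, 3, 4, 5, 6}  [seen]
Reachable DFA states: {1}, {1, 6}, {1, 2, 4}, {2, 5, 6}, {1, 3, 5, 6}, {1, 2, 3, 4, 6}, {2, 4, 5, 6}, {1, 2, 3, 4, 5, 6}, {2, 3, 4, 5, 6}, {1, 2, 3, 4, 5}, {1, 3, 4, 5, 6}.
{1, 2, 4, 6} is not among them.

no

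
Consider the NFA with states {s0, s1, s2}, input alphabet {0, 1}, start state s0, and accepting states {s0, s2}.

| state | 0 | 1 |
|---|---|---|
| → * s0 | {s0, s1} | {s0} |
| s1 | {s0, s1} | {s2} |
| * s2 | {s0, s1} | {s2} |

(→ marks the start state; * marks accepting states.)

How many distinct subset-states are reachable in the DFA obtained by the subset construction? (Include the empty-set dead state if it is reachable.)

Start state of the DFA: {s0}.
{s0} --0--> {s0, s1}  [new]
{s0} --1--> {s0}  [seen]
{s0, s1} --0--> {s0, s1}  [seen]
{s0, s1} --1--> {s0, s2}  [new]
{s0, s2} --0--> {s0, s1}  [seen]
{s0, s2} --1--> {s0, s2}  [seen]
Reachable DFA states: {s0}, {s0, s1}, {s0, s2}.

3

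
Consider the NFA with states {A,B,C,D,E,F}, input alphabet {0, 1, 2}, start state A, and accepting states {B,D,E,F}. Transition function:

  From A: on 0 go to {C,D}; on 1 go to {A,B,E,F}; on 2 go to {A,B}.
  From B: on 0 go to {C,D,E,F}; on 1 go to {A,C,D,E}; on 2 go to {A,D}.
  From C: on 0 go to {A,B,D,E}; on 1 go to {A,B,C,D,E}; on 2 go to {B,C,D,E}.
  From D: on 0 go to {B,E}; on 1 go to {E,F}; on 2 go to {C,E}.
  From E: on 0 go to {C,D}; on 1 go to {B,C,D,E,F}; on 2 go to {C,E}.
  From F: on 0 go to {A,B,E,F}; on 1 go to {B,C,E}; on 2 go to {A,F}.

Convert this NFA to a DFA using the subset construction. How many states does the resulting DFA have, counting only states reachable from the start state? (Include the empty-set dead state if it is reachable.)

11

Start state of the DFA: {A}.
{A} --0--> {C,D}  [new]
{A} --1--> {A,B,E,F}  [new]
{A} --2--> {A,B}  [new]
{C,D} --0--> {A,B,D,E}  [new]
{C,D} --1--> {A,B,C,D,E,F}  [new]
{C,D} --2--> {B,C,D,E}  [new]
{A,B,E,F} --0--> {A,B,C,D,E,F}  [seen]
{A,B,E,F} --1--> {A,B,C,D,E,F}  [seen]
{A,B,E,F} --2--> {A,B,C,D,E,F}  [seen]
{A,B} --0--> {C,D,E,F}  [new]
{A,B} --1--> {A,B,C,D,E,F}  [seen]
{A,B} --2--> {A,B,D}  [new]
{A,B,D,E} --0--> {B,C,D,E,F}  [new]
{A,B,D,E} --1--> {A,B,C,D,E,F}  [seen]
{A,B,D,E} --2--> {A,B,C,D,E}  [new]
{A,B,C,D,E,F} --0--> {A,B,C,D,E,F}  [seen]
{A,B,C,D,E,F} --1--> {A,B,C,D,E,F}  [seen]
{A,B,C,D,E,F} --2--> {A,B,C,D,E,F}  [seen]
{B,C,D,E} --0--> {A,B,C,D,E,F}  [seen]
{B,C,D,E} --1--> {A,B,C,D,E,F}  [seen]
{B,C,D,E} --2--> {A,B,C,D,E}  [seen]
{C,D,E,F} --0--> {A,B,C,D,E,F}  [seen]
{C,D,E,F} --1--> {A,B,C,D,E,F}  [seen]
{C,D,E,F} --2--> {A,B,C,D,E,F}  [seen]
{A,B,D} --0--> {B,C,D,E,F}  [seen]
{A,B,D} --1--> {A,B,C,D,E,F}  [seen]
{A,B,D} --2--> {A,B,C,D,E}  [seen]
{B,C,D,E,F} --0--> {A,B,C,D,E,F}  [seen]
{B,C,D,E,F} --1--> {A,B,C,D,E,F}  [seen]
{B,C,D,E,F} --2--> {A,B,C,D,E,F}  [seen]
{A,B,C,D,E} --0--> {A,B,C,D,E,F}  [seen]
{A,B,C,D,E} --1--> {A,B,C,D,E,F}  [seen]
{A,B,C,D,E} --2--> {A,B,C,D,E}  [seen]
Reachable DFA states: {A}, {C,D}, {A,B,E,F}, {A,B}, {A,B,D,E}, {A,B,C,D,E,F}, {B,C,D,E}, {C,D,E,F}, {A,B,D}, {B,C,D,E,F}, {A,B,C,D,E}.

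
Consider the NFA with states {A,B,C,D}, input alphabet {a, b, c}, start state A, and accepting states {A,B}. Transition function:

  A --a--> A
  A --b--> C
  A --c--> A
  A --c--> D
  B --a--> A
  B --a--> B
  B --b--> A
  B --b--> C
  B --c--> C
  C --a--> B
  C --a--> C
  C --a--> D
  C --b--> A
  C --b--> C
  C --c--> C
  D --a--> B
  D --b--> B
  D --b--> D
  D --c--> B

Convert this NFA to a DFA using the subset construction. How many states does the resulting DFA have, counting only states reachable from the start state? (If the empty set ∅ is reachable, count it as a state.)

10

Start state of the DFA: {A}.
{A} --a--> {A}  [seen]
{A} --b--> {C}  [new]
{A} --c--> {A,D}  [new]
{C} --a--> {B,C,D}  [new]
{C} --b--> {A,C}  [new]
{C} --c--> {C}  [seen]
{A,D} --a--> {A,B}  [new]
{A,D} --b--> {B,C,D}  [seen]
{A,D} --c--> {A,B,D}  [new]
{B,C,D} --a--> {A,B,C,D}  [new]
{B,C,D} --b--> {A,B,C,D}  [seen]
{B,C,D} --c--> {B,C}  [new]
{A,C} --a--> {A,B,C,D}  [seen]
{A,C} --b--> {A,C}  [seen]
{A,C} --c--> {A,C,D}  [new]
{A,B} --a--> {A,B}  [seen]
{A,B} --b--> {A,C}  [seen]
{A,B} --c--> {A,C,D}  [seen]
{A,B,D} --a--> {A,B}  [seen]
{A,B,D} --b--> {A,B,C,D}  [seen]
{A,B,D} --c--> {A,B,C,D}  [seen]
{A,B,C,D} --a--> {A,B,C,D}  [seen]
{A,B,C,D} --b--> {A,B,C,D}  [seen]
{A,B,C,D} --c--> {A,B,C,D}  [seen]
{B,C} --a--> {A,B,C,D}  [seen]
{B,C} --b--> {A,C}  [seen]
{B,C} --c--> {C}  [seen]
{A,C,D} --a--> {A,B,C,D}  [seen]
{A,C,D} --b--> {A,B,C,D}  [seen]
{A,C,D} --c--> {A,B,C,D}  [seen]
Reachable DFA states: {A}, {C}, {A,D}, {B,C,D}, {A,C}, {A,B}, {A,B,D}, {A,B,C,D}, {B,C}, {A,C,D}.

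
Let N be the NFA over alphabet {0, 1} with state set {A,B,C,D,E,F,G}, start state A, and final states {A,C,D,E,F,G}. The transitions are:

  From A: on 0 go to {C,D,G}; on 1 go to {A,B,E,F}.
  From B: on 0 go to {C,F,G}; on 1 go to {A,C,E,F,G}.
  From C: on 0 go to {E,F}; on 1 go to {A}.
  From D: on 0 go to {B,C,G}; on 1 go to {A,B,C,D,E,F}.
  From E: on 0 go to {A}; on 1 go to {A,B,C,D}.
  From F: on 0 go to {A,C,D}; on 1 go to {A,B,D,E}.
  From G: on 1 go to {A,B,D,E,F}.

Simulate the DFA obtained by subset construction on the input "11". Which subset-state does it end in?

Start: {A}.
δ(A,1) = {A,B,E,F}.
Union: {A,B,E,F}.
After 1: {A,B,E,F}.
δ(A,1) = {A,B,E,F}; δ(B,1) = {A,C,E,F,G}; δ(E,1) = {A,B,C,D}; δ(F,1) = {A,B,D,E}.
Union: {A,B,C,D,E,F,G}.
After 1: {A,B,C,D,E,F,G}.

{A,B,C,D,E,F,G}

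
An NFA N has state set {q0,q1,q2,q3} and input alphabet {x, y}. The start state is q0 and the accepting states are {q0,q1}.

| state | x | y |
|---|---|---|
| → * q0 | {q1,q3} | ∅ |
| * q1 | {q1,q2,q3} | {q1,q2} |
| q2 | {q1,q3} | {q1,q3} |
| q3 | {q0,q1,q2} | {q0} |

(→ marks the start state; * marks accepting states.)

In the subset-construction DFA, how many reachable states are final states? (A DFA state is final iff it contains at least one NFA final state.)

5

Start state of the DFA: {q0}.
{q0} --x--> {q1,q3}  [new]
{q0} --y--> ∅  [new]
{q1,q3} --x--> {q0,q1,q2,q3}  [new]
{q1,q3} --y--> {q0,q1,q2}  [new]
∅ --x--> ∅  [seen]
∅ --y--> ∅  [seen]
{q0,q1,q2,q3} --x--> {q0,q1,q2,q3}  [seen]
{q0,q1,q2,q3} --y--> {q0,q1,q2,q3}  [seen]
{q0,q1,q2} --x--> {q1,q2,q3}  [new]
{q0,q1,q2} --y--> {q1,q2,q3}  [seen]
{q1,q2,q3} --x--> {q0,q1,q2,q3}  [seen]
{q1,q2,q3} --y--> {q0,q1,q2,q3}  [seen]
Reachable DFA states: {q0}, {q1,q3}, ∅, {q0,q1,q2,q3}, {q0,q1,q2}, {q1,q2,q3}.
Accepting DFA states (contain an NFA accepting state): {q0}, {q1,q3}, {q0,q1,q2,q3}, {q0,q1,q2}, {q1,q2,q3}.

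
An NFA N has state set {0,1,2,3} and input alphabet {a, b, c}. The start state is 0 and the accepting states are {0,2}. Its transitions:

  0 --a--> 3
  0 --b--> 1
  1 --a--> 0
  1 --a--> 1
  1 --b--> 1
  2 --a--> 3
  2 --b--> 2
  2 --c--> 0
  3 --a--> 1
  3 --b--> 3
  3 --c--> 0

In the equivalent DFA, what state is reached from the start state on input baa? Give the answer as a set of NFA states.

{0,1,3}

Start: {0}.
δ(0,b) = {1}.
Union: {1}.
After b: {1}.
δ(1,a) = {0,1}.
Union: {0,1}.
After a: {0,1}.
δ(0,a) = {3}; δ(1,a) = {0,1}.
Union: {0,1,3}.
After a: {0,1,3}.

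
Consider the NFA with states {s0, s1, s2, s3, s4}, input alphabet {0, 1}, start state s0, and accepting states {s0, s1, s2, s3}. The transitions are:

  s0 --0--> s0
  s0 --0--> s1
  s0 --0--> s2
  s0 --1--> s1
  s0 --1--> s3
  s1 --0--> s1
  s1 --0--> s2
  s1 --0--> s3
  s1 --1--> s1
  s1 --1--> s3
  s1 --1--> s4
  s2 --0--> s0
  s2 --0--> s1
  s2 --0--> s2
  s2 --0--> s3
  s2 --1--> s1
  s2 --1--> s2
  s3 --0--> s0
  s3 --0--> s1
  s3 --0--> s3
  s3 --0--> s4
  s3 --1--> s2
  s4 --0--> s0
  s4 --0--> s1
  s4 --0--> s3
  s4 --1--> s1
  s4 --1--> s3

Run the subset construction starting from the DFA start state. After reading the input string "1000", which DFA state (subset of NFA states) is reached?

{s0, s1, s2, s3, s4}

Start: {s0}.
δ(s0,1) = {s1, s3}.
Union: {s1, s3}.
After 1: {s1, s3}.
δ(s1,0) = {s1, s2, s3}; δ(s3,0) = {s0, s1, s3, s4}.
Union: {s0, s1, s2, s3, s4}.
After 0: {s0, s1, s2, s3, s4}.
δ(s0,0) = {s0, s1, s2}; δ(s1,0) = {s1, s2, s3}; δ(s2,0) = {s0, s1, s2, s3}; δ(s3,0) = {s0, s1, s3, s4}; δ(s4,0) = {s0, s1, s3}.
Union: {s0, s1, s2, s3, s4}.
After 0: {s0, s1, s2, s3, s4}.
δ(s0,0) = {s0, s1, s2}; δ(s1,0) = {s1, s2, s3}; δ(s2,0) = {s0, s1, s2, s3}; δ(s3,0) = {s0, s1, s3, s4}; δ(s4,0) = {s0, s1, s3}.
Union: {s0, s1, s2, s3, s4}.
After 0: {s0, s1, s2, s3, s4}.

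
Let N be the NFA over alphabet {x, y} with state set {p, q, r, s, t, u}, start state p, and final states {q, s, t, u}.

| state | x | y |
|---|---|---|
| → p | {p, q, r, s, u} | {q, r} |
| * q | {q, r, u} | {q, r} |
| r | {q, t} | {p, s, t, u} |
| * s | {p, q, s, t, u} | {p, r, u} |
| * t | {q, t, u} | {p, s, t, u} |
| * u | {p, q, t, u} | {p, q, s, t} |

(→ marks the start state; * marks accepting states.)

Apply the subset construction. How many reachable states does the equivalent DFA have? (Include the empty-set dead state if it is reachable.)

6

Start state of the DFA: {p}.
{p} --x--> {p, q, r, s, u}  [new]
{p} --y--> {q, r}  [new]
{p, q, r, s, u} --x--> {p, q, r, s, t, u}  [new]
{p, q, r, s, u} --y--> {p, q, r, s, t, u}  [seen]
{q, r} --x--> {q, r, t, u}  [new]
{q, r} --y--> {p, q, r, s, t, u}  [seen]
{p, q, r, s, t, u} --x--> {p, q, r, s, t, u}  [seen]
{p, q, r, s, t, u} --y--> {p, q, r, s, t, u}  [seen]
{q, r, t, u} --x--> {p, q, r, t, u}  [new]
{q, r, t, u} --y--> {p, q, r, s, t, u}  [seen]
{p, q, r, t, u} --x--> {p, q, r, s, t, u}  [seen]
{p, q, r, t, u} --y--> {p, q, r, s, t, u}  [seen]
Reachable DFA states: {p}, {p, q, r, s, u}, {q, r}, {p, q, r, s, t, u}, {q, r, t, u}, {p, q, r, t, u}.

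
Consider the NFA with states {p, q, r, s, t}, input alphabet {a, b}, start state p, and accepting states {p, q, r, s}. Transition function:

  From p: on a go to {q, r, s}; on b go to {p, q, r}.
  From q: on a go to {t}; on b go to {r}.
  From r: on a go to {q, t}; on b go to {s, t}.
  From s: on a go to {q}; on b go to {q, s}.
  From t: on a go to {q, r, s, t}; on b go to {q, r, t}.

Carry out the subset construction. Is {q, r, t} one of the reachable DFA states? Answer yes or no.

yes

Start state of the DFA: {p}.
{p} --a--> {q, r, s}  [new]
{p} --b--> {p, q, r}  [new]
{q, r, s} --a--> {q, t}  [new]
{q, r, s} --b--> {q, r, s, t}  [new]
{p, q, r} --a--> {q, r, s, t}  [seen]
{p, q, r} --b--> {p, q, r, s, t}  [new]
{q, t} --a--> {q, r, s, t}  [seen]
{q, t} --b--> {q, r, t}  [new]
{q, r, s, t} --a--> {q, r, s, t}  [seen]
{q, r, s, t} --b--> {q, r, s, t}  [seen]
{p, q, r, s, t} --a--> {q, r, s, t}  [seen]
{p, q, r, s, t} --b--> {p, q, r, s, t}  [seen]
{q, r, t} --a--> {q, r, s, t}  [seen]
{q, r, t} --b--> {q, r, s, t}  [seen]
Reachable DFA states: {p}, {q, r, s}, {p, q, r}, {q, t}, {q, r, s, t}, {p, q, r, s, t}, {q, r, t}.
{q, r, t} is among them.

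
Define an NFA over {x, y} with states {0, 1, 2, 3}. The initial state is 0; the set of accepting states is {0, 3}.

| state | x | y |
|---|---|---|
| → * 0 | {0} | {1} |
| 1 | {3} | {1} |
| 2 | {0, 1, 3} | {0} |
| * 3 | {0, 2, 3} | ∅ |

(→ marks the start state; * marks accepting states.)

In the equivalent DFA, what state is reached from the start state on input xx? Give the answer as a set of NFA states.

Start: {0}.
δ(0,x) = {0}.
Union: {0}.
After x: {0}.
δ(0,x) = {0}.
Union: {0}.
After x: {0}.

{0}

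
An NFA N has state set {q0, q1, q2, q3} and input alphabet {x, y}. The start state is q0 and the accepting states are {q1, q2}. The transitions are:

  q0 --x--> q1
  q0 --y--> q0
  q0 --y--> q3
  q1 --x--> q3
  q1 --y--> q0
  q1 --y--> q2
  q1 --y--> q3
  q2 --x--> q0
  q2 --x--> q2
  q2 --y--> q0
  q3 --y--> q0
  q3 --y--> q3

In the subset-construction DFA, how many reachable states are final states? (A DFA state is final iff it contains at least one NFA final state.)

Start state of the DFA: {q0}.
{q0} --x--> {q1}  [new]
{q0} --y--> {q0, q3}  [new]
{q1} --x--> {q3}  [new]
{q1} --y--> {q0, q2, q3}  [new]
{q0, q3} --x--> {q1}  [seen]
{q0, q3} --y--> {q0, q3}  [seen]
{q3} --x--> ∅  [new]
{q3} --y--> {q0, q3}  [seen]
{q0, q2, q3} --x--> {q0, q1, q2}  [new]
{q0, q2, q3} --y--> {q0, q3}  [seen]
∅ --x--> ∅  [seen]
∅ --y--> ∅  [seen]
{q0, q1, q2} --x--> {q0, q1, q2, q3}  [new]
{q0, q1, q2} --y--> {q0, q2, q3}  [seen]
{q0, q1, q2, q3} --x--> {q0, q1, q2, q3}  [seen]
{q0, q1, q2, q3} --y--> {q0, q2, q3}  [seen]
Reachable DFA states: {q0}, {q1}, {q0, q3}, {q3}, {q0, q2, q3}, ∅, {q0, q1, q2}, {q0, q1, q2, q3}.
Accepting DFA states (contain an NFA accepting state): {q1}, {q0, q2, q3}, {q0, q1, q2}, {q0, q1, q2, q3}.

4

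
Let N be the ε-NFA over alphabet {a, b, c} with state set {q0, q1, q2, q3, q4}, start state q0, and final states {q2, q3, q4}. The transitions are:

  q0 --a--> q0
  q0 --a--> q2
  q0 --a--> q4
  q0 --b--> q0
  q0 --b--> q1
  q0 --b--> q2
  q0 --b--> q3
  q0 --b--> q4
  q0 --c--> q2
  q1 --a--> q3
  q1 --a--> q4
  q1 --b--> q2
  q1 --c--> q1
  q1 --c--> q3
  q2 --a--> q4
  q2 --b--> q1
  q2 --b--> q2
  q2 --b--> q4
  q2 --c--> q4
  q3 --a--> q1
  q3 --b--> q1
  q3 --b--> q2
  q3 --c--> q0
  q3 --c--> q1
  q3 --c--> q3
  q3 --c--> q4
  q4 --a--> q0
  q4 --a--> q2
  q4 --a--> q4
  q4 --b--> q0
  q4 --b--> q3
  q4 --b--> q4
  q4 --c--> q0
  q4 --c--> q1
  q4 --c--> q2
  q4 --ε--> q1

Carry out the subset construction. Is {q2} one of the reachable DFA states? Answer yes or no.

Start state of the DFA: {q0} (ε-closure of the NFA start).
{q0} --a--> {q0, q1, q2, q4}  [new]
{q0} --b--> {q0, q1, q2, q3, q4}  [new]
{q0} --c--> {q2}  [new]
{q0, q1, q2, q4} --a--> {q0, q1, q2, q3, q4}  [seen]
{q0, q1, q2, q4} --b--> {q0, q1, q2, q3, q4}  [seen]
{q0, q1, q2, q4} --c--> {q0, q1, q2, q3, q4}  [seen]
{q0, q1, q2, q3, q4} --a--> {q0, q1, q2, q3, q4}  [seen]
{q0, q1, q2, q3, q4} --b--> {q0, q1, q2, q3, q4}  [seen]
{q0, q1, q2, q3, q4} --c--> {q0, q1, q2, q3, q4}  [seen]
{q2} --a--> {q1, q4}  [new]
{q2} --b--> {q1, q2, q4}  [new]
{q2} --c--> {q1, q4}  [seen]
{q1, q4} --a--> {q0, q1, q2, q3, q4}  [seen]
{q1, q4} --b--> {q0, q1, q2, q3, q4}  [seen]
{q1, q4} --c--> {q0, q1, q2, q3}  [new]
{q1, q2, q4} --a--> {q0, q1, q2, q3, q4}  [seen]
{q1, q2, q4} --b--> {q0, q1, q2, q3, q4}  [seen]
{q1, q2, q4} --c--> {q0, q1, q2, q3, q4}  [seen]
{q0, q1, q2, q3} --a--> {q0, q1, q2, q3, q4}  [seen]
{q0, q1, q2, q3} --b--> {q0, q1, q2, q3, q4}  [seen]
{q0, q1, q2, q3} --c--> {q0, q1, q2, q3, q4}  [seen]
Reachable DFA states: {q0}, {q0, q1, q2, q4}, {q0, q1, q2, q3, q4}, {q2}, {q1, q4}, {q1, q2, q4}, {q0, q1, q2, q3}.
{q2} is among them.

yes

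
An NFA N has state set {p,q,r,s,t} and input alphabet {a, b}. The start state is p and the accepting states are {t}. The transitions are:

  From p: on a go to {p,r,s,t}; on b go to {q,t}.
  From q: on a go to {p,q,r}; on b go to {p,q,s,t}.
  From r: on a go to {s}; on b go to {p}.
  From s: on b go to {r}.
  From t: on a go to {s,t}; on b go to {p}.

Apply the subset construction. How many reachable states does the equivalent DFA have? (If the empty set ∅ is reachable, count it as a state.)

6

Start state of the DFA: {p}.
{p} --a--> {p,r,s,t}  [new]
{p} --b--> {q,t}  [new]
{p,r,s,t} --a--> {p,r,s,t}  [seen]
{p,r,s,t} --b--> {p,q,r,t}  [new]
{q,t} --a--> {p,q,r,s,t}  [new]
{q,t} --b--> {p,q,s,t}  [new]
{p,q,r,t} --a--> {p,q,r,s,t}  [seen]
{p,q,r,t} --b--> {p,q,s,t}  [seen]
{p,q,r,s,t} --a--> {p,q,r,s,t}  [seen]
{p,q,r,s,t} --b--> {p,q,r,s,t}  [seen]
{p,q,s,t} --a--> {p,q,r,s,t}  [seen]
{p,q,s,t} --b--> {p,q,r,s,t}  [seen]
Reachable DFA states: {p}, {p,r,s,t}, {q,t}, {p,q,r,t}, {p,q,r,s,t}, {p,q,s,t}.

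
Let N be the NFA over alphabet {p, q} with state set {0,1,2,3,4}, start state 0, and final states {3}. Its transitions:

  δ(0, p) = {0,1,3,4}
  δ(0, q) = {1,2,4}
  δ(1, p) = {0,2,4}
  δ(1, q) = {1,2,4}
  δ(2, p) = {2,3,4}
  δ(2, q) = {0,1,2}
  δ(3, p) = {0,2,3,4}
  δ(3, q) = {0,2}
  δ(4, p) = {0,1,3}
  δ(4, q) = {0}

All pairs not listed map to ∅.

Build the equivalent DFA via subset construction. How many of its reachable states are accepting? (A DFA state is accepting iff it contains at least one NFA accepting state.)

2

Start state of the DFA: {0}.
{0} --p--> {0,1,3,4}  [new]
{0} --q--> {1,2,4}  [new]
{0,1,3,4} --p--> {0,1,2,3,4}  [new]
{0,1,3,4} --q--> {0,1,2,4}  [new]
{1,2,4} --p--> {0,1,2,3,4}  [seen]
{1,2,4} --q--> {0,1,2,4}  [seen]
{0,1,2,3,4} --p--> {0,1,2,3,4}  [seen]
{0,1,2,3,4} --q--> {0,1,2,4}  [seen]
{0,1,2,4} --p--> {0,1,2,3,4}  [seen]
{0,1,2,4} --q--> {0,1,2,4}  [seen]
Reachable DFA states: {0}, {0,1,3,4}, {1,2,4}, {0,1,2,3,4}, {0,1,2,4}.
Accepting DFA states (contain an NFA accepting state): {0,1,3,4}, {0,1,2,3,4}.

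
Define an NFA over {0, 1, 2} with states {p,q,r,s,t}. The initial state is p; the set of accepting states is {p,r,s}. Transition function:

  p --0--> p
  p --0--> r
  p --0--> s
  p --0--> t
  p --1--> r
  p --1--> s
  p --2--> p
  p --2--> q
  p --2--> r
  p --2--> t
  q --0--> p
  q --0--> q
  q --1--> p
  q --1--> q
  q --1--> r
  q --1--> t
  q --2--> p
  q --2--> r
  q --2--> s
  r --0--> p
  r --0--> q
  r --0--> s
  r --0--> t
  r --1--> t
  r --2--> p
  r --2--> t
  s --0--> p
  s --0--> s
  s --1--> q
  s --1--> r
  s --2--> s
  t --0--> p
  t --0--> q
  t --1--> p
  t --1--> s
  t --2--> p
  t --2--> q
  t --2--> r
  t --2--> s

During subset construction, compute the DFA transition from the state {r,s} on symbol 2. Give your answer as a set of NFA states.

δ(r,2) = {p,t}; δ(s,2) = {s}.
Union: {p,s,t}.

{p,s,t}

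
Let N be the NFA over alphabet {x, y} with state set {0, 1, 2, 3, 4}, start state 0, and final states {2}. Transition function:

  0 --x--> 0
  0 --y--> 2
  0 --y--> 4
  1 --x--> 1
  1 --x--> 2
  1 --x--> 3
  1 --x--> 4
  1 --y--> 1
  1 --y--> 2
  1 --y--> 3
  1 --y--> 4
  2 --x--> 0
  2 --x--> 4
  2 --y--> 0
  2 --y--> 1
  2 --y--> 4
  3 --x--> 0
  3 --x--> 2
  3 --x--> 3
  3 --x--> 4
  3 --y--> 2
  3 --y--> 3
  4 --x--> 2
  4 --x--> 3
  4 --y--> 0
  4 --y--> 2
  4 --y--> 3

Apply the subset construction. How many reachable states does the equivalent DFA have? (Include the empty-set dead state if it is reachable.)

4

Start state of the DFA: {0}.
{0} --x--> {0}  [seen]
{0} --y--> {2, 4}  [new]
{2, 4} --x--> {0, 2, 3, 4}  [new]
{2, 4} --y--> {0, 1, 2, 3, 4}  [new]
{0, 2, 3, 4} --x--> {0, 2, 3, 4}  [seen]
{0, 2, 3, 4} --y--> {0, 1, 2, 3, 4}  [seen]
{0, 1, 2, 3, 4} --x--> {0, 1, 2, 3, 4}  [seen]
{0, 1, 2, 3, 4} --y--> {0, 1, 2, 3, 4}  [seen]
Reachable DFA states: {0}, {2, 4}, {0, 2, 3, 4}, {0, 1, 2, 3, 4}.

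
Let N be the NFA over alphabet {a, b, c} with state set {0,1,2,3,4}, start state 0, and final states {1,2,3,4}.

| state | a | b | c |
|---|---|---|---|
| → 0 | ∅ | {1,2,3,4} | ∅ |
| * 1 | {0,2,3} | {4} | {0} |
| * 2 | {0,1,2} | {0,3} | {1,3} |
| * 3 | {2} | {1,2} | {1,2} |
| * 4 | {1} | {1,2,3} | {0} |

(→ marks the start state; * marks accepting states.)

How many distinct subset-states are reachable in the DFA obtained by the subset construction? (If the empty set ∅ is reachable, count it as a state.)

5

Start state of the DFA: {0}.
{0} --a--> ∅  [new]
{0} --b--> {1,2,3,4}  [new]
{0} --c--> ∅  [seen]
∅ --a--> ∅  [seen]
∅ --b--> ∅  [seen]
∅ --c--> ∅  [seen]
{1,2,3,4} --a--> {0,1,2,3}  [new]
{1,2,3,4} --b--> {0,1,2,3,4}  [new]
{1,2,3,4} --c--> {0,1,2,3}  [seen]
{0,1,2,3} --a--> {0,1,2,3}  [seen]
{0,1,2,3} --b--> {0,1,2,3,4}  [seen]
{0,1,2,3} --c--> {0,1,2,3}  [seen]
{0,1,2,3,4} --a--> {0,1,2,3}  [seen]
{0,1,2,3,4} --b--> {0,1,2,3,4}  [seen]
{0,1,2,3,4} --c--> {0,1,2,3}  [seen]
Reachable DFA states: {0}, ∅, {1,2,3,4}, {0,1,2,3}, {0,1,2,3,4}.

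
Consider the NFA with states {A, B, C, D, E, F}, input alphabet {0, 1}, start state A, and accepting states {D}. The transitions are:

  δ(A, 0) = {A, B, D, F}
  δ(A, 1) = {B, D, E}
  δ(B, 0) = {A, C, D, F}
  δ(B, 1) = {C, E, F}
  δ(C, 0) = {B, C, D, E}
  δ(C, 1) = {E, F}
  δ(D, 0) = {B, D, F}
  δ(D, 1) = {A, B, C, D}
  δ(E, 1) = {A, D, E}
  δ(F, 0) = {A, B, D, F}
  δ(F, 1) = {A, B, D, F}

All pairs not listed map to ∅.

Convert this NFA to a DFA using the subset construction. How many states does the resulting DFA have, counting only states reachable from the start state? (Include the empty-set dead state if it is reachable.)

Start state of the DFA: {A}.
{A} --0--> {A, B, D, F}  [new]
{A} --1--> {B, D, E}  [new]
{A, B, D, F} --0--> {A, B, C, D, F}  [new]
{A, B, D, F} --1--> {A, B, C, D, E, F}  [new]
{B, D, E} --0--> {A, B, C, D, F}  [seen]
{B, D, E} --1--> {A, B, C, D, E, F}  [seen]
{A, B, C, D, F} --0--> {A, B, C, D, E, F}  [seen]
{A, B, C, D, F} --1--> {A, B, C, D, E, F}  [seen]
{A, B, C, D, E, F} --0--> {A, B, C, D, E, F}  [seen]
{A, B, C, D, E, F} --1--> {A, B, C, D, E, F}  [seen]
Reachable DFA states: {A}, {A, B, D, F}, {B, D, E}, {A, B, C, D, F}, {A, B, C, D, E, F}.

5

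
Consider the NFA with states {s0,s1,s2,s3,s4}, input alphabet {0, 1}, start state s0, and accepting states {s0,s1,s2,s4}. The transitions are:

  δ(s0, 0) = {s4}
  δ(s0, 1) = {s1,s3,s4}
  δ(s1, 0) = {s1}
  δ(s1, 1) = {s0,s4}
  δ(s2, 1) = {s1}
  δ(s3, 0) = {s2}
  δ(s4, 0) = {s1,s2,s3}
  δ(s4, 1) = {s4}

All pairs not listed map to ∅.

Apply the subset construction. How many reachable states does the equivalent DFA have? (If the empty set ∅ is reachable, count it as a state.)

10

Start state of the DFA: {s0}.
{s0} --0--> {s4}  [new]
{s0} --1--> {s1,s3,s4}  [new]
{s4} --0--> {s1,s2,s3}  [new]
{s4} --1--> {s4}  [seen]
{s1,s3,s4} --0--> {s1,s2,s3}  [seen]
{s1,s3,s4} --1--> {s0,s4}  [new]
{s1,s2,s3} --0--> {s1,s2}  [new]
{s1,s2,s3} --1--> {s0,s1,s4}  [new]
{s0,s4} --0--> {s1,s2,s3,s4}  [new]
{s0,s4} --1--> {s1,s3,s4}  [seen]
{s1,s2} --0--> {s1}  [new]
{s1,s2} --1--> {s0,s1,s4}  [seen]
{s0,s1,s4} --0--> {s1,s2,s3,s4}  [seen]
{s0,s1,s4} --1--> {s0,s1,s3,s4}  [new]
{s1,s2,s3,s4} --0--> {s1,s2,s3}  [seen]
{s1,s2,s3,s4} --1--> {s0,s1,s4}  [seen]
{s1} --0--> {s1}  [seen]
{s1} --1--> {s0,s4}  [seen]
{s0,s1,s3,s4} --0--> {s1,s2,s3,s4}  [seen]
{s0,s1,s3,s4} --1--> {s0,s1,s3,s4}  [seen]
Reachable DFA states: {s0}, {s4}, {s1,s3,s4}, {s1,s2,s3}, {s0,s4}, {s1,s2}, {s0,s1,s4}, {s1,s2,s3,s4}, {s1}, {s0,s1,s3,s4}.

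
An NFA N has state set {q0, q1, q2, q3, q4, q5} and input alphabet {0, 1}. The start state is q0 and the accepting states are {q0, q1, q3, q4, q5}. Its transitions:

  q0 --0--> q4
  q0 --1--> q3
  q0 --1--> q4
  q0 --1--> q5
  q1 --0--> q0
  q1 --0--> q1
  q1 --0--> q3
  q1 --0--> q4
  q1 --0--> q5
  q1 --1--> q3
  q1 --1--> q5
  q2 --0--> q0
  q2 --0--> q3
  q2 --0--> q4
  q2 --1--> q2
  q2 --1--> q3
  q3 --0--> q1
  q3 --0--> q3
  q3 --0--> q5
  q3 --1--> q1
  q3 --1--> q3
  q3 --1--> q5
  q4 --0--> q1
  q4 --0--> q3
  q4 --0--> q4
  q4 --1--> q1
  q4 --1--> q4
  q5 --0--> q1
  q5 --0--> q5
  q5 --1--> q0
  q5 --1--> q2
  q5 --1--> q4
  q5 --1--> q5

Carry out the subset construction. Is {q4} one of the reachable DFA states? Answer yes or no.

Start state of the DFA: {q0}.
{q0} --0--> {q4}  [new]
{q0} --1--> {q3, q4, q5}  [new]
{q4} --0--> {q1, q3, q4}  [new]
{q4} --1--> {q1, q4}  [new]
{q3, q4, q5} --0--> {q1, q3, q4, q5}  [new]
{q3, q4, q5} --1--> {q0, q1, q2, q3, q4, q5}  [new]
{q1, q3, q4} --0--> {q0, q1, q3, q4, q5}  [new]
{q1, q3, q4} --1--> {q1, q3, q4, q5}  [seen]
{q1, q4} --0--> {q0, q1, q3, q4, q5}  [seen]
{q1, q4} --1--> {q1, q3, q4, q5}  [seen]
{q1, q3, q4, q5} --0--> {q0, q1, q3, q4, q5}  [seen]
{q1, q3, q4, q5} --1--> {q0, q1, q2, q3, q4, q5}  [seen]
{q0, q1, q2, q3, q4, q5} --0--> {q0, q1, q3, q4, q5}  [seen]
{q0, q1, q2, q3, q4, q5} --1--> {q0, q1, q2, q3, q4, q5}  [seen]
{q0, q1, q3, q4, q5} --0--> {q0, q1, q3, q4, q5}  [seen]
{q0, q1, q3, q4, q5} --1--> {q0, q1, q2, q3, q4, q5}  [seen]
Reachable DFA states: {q0}, {q4}, {q3, q4, q5}, {q1, q3, q4}, {q1, q4}, {q1, q3, q4, q5}, {q0, q1, q2, q3, q4, q5}, {q0, q1, q3, q4, q5}.
{q4} is among them.

yes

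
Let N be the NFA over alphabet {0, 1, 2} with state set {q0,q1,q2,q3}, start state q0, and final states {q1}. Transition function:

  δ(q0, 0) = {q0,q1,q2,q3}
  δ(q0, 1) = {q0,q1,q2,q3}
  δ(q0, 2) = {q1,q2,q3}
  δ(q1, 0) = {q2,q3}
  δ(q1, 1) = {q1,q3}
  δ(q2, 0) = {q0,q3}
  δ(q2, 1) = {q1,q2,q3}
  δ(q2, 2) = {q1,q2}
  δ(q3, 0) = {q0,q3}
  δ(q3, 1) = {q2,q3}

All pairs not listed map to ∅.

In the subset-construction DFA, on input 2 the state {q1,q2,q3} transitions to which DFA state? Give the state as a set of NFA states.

{q1,q2}

δ(q1,2) = ∅; δ(q2,2) = {q1,q2}; δ(q3,2) = ∅.
Union: {q1,q2}.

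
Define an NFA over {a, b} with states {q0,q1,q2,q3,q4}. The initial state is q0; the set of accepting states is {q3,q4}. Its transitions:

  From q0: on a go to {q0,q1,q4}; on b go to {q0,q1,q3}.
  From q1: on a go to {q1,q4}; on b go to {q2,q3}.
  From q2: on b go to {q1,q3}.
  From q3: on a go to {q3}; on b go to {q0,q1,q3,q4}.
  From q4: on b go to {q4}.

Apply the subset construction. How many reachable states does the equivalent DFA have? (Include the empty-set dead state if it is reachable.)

Start state of the DFA: {q0}.
{q0} --a--> {q0,q1,q4}  [new]
{q0} --b--> {q0,q1,q3}  [new]
{q0,q1,q4} --a--> {q0,q1,q4}  [seen]
{q0,q1,q4} --b--> {q0,q1,q2,q3,q4}  [new]
{q0,q1,q3} --a--> {q0,q1,q3,q4}  [new]
{q0,q1,q3} --b--> {q0,q1,q2,q3,q4}  [seen]
{q0,q1,q2,q3,q4} --a--> {q0,q1,q3,q4}  [seen]
{q0,q1,q2,q3,q4} --b--> {q0,q1,q2,q3,q4}  [seen]
{q0,q1,q3,q4} --a--> {q0,q1,q3,q4}  [seen]
{q0,q1,q3,q4} --b--> {q0,q1,q2,q3,q4}  [seen]
Reachable DFA states: {q0}, {q0,q1,q4}, {q0,q1,q3}, {q0,q1,q2,q3,q4}, {q0,q1,q3,q4}.

5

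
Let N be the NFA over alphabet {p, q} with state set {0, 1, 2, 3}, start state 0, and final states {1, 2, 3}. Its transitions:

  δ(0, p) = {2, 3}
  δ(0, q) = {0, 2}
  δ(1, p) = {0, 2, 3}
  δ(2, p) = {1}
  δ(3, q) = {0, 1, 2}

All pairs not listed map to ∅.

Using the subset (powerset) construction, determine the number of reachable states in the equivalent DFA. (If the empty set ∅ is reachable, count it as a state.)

Start state of the DFA: {0}.
{0} --p--> {2, 3}  [new]
{0} --q--> {0, 2}  [new]
{2, 3} --p--> {1}  [new]
{2, 3} --q--> {0, 1, 2}  [new]
{0, 2} --p--> {1, 2, 3}  [new]
{0, 2} --q--> {0, 2}  [seen]
{1} --p--> {0, 2, 3}  [new]
{1} --q--> ∅  [new]
{0, 1, 2} --p--> {0, 1, 2, 3}  [new]
{0, 1, 2} --q--> {0, 2}  [seen]
{1, 2, 3} --p--> {0, 1, 2, 3}  [seen]
{1, 2, 3} --q--> {0, 1, 2}  [seen]
{0, 2, 3} --p--> {1, 2, 3}  [seen]
{0, 2, 3} --q--> {0, 1, 2}  [seen]
∅ --p--> ∅  [seen]
∅ --q--> ∅  [seen]
{0, 1, 2, 3} --p--> {0, 1, 2, 3}  [seen]
{0, 1, 2, 3} --q--> {0, 1, 2}  [seen]
Reachable DFA states: {0}, {2, 3}, {0, 2}, {1}, {0, 1, 2}, {1, 2, 3}, {0, 2, 3}, ∅, {0, 1, 2, 3}.

9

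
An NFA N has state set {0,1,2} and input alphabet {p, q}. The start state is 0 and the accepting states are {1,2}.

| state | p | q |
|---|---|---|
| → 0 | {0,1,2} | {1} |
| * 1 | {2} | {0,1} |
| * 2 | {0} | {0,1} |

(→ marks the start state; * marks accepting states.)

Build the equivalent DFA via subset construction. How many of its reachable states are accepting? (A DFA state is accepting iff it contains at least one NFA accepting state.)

4

Start state of the DFA: {0}.
{0} --p--> {0,1,2}  [new]
{0} --q--> {1}  [new]
{0,1,2} --p--> {0,1,2}  [seen]
{0,1,2} --q--> {0,1}  [new]
{1} --p--> {2}  [new]
{1} --q--> {0,1}  [seen]
{0,1} --p--> {0,1,2}  [seen]
{0,1} --q--> {0,1}  [seen]
{2} --p--> {0}  [seen]
{2} --q--> {0,1}  [seen]
Reachable DFA states: {0}, {0,1,2}, {1}, {0,1}, {2}.
Accepting DFA states (contain an NFA accepting state): {0,1,2}, {1}, {0,1}, {2}.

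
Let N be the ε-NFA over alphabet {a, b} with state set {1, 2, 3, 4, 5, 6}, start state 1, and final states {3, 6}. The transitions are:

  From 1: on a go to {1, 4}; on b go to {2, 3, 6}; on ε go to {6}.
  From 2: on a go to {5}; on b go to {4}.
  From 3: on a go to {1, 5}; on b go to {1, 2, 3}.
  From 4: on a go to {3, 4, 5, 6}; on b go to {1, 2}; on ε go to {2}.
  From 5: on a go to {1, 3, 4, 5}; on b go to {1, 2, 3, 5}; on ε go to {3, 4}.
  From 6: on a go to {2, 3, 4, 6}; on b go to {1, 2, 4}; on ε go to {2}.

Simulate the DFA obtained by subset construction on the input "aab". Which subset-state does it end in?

Start: {1, 2, 6}.
δ(1,a) = {1, 4}; δ(2,a) = {5}; δ(6,a) = {2, 3, 4, 6}.
Union: {1, 2, 3, 4, 5, 6}.
After a: {1, 2, 3, 4, 5, 6}.
δ(1,a) = {1, 4}; δ(2,a) = {5}; δ(3,a) = {1, 5}; δ(4,a) = {3, 4, 5, 6}; δ(5,a) = {1, 3, 4, 5}; δ(6,a) = {2, 3, 4, 6}.
Union: {1, 2, 3, 4, 5, 6}.
After a: {1, 2, 3, 4, 5, 6}.
δ(1,b) = {2, 3, 6}; δ(2,b) = {4}; δ(3,b) = {1, 2, 3}; δ(4,b) = {1, 2}; δ(5,b) = {1, 2, 3, 5}; δ(6,b) = {1, 2, 4}.
Union: {1, 2, 3, 4, 5, 6}.
After b: {1, 2, 3, 4, 5, 6}.

{1, 2, 3, 4, 5, 6}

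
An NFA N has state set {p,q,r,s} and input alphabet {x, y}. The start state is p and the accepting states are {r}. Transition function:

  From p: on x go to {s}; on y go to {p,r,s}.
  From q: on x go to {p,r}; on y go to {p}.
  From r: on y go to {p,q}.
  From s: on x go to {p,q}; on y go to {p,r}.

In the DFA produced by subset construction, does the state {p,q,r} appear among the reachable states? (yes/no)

Start state of the DFA: {p}.
{p} --x--> {s}  [new]
{p} --y--> {p,r,s}  [new]
{s} --x--> {p,q}  [new]
{s} --y--> {p,r}  [new]
{p,r,s} --x--> {p,q,s}  [new]
{p,r,s} --y--> {p,q,r,s}  [new]
{p,q} --x--> {p,r,s}  [seen]
{p,q} --y--> {p,r,s}  [seen]
{p,r} --x--> {s}  [seen]
{p,r} --y--> {p,q,r,s}  [seen]
{p,q,s} --x--> {p,q,r,s}  [seen]
{p,q,s} --y--> {p,r,s}  [seen]
{p,q,r,s} --x--> {p,q,r,s}  [seen]
{p,q,r,s} --y--> {p,q,r,s}  [seen]
Reachable DFA states: {p}, {s}, {p,r,s}, {p,q}, {p,r}, {p,q,s}, {p,q,r,s}.
{p,q,r} is not among them.

no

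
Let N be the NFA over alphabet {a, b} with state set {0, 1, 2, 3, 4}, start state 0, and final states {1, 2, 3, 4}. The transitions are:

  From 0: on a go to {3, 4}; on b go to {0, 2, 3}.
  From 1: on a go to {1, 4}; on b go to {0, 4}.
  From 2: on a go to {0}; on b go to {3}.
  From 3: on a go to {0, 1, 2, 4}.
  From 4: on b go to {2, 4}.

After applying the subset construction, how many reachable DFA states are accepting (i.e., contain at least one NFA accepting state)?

Start state of the DFA: {0}.
{0} --a--> {3, 4}  [new]
{0} --b--> {0, 2, 3}  [new]
{3, 4} --a--> {0, 1, 2, 4}  [new]
{3, 4} --b--> {2, 4}  [new]
{0, 2, 3} --a--> {0, 1, 2, 3, 4}  [new]
{0, 2, 3} --b--> {0, 2, 3}  [seen]
{0, 1, 2, 4} --a--> {0, 1, 3, 4}  [new]
{0, 1, 2, 4} --b--> {0, 2, 3, 4}  [new]
{2, 4} --a--> {0}  [seen]
{2, 4} --b--> {2, 3, 4}  [new]
{0, 1, 2, 3, 4} --a--> {0, 1, 2, 3, 4}  [seen]
{0, 1, 2, 3, 4} --b--> {0, 2, 3, 4}  [seen]
{0, 1, 3, 4} --a--> {0, 1, 2, 3, 4}  [seen]
{0, 1, 3, 4} --b--> {0, 2, 3, 4}  [seen]
{0, 2, 3, 4} --a--> {0, 1, 2, 3, 4}  [seen]
{0, 2, 3, 4} --b--> {0, 2, 3, 4}  [seen]
{2, 3, 4} --a--> {0, 1, 2, 4}  [seen]
{2, 3, 4} --b--> {2, 3, 4}  [seen]
Reachable DFA states: {0}, {3, 4}, {0, 2, 3}, {0, 1, 2, 4}, {2, 4}, {0, 1, 2, 3, 4}, {0, 1, 3, 4}, {0, 2, 3, 4}, {2, 3, 4}.
Accepting DFA states (contain an NFA accepting state): {3, 4}, {0, 2, 3}, {0, 1, 2, 4}, {2, 4}, {0, 1, 2, 3, 4}, {0, 1, 3, 4}, {0, 2, 3, 4}, {2, 3, 4}.

8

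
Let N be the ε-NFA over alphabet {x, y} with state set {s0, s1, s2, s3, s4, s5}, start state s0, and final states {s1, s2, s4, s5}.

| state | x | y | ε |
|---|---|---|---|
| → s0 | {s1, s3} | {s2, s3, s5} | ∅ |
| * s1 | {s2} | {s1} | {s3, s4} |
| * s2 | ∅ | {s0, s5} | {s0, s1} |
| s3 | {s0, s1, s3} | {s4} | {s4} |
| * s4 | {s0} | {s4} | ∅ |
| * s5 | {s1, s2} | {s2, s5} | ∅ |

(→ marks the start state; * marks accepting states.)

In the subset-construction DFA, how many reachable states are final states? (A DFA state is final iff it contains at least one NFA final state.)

Start state of the DFA: {s0} (ε-closure of the NFA start).
{s0} --x--> {s1, s3, s4}  [new]
{s0} --y--> {s0, s1, s2, s3, s4, s5}  [new]
{s1, s3, s4} --x--> {s0, s1, s2, s3, s4}  [new]
{s1, s3, s4} --y--> {s1, s3, s4}  [seen]
{s0, s1, s2, s3, s4, s5} --x--> {s0, s1, s2, s3, s4}  [seen]
{s0, s1, s2, s3, s4, s5} --y--> {s0, s1, s2, s3, s4, s5}  [seen]
{s0, s1, s2, s3, s4} --x--> {s0, s1, s2, s3, s4}  [seen]
{s0, s1, s2, s3, s4} --y--> {s0, s1, s2, s3, s4, s5}  [seen]
Reachable DFA states: {s0}, {s1, s3, s4}, {s0, s1, s2, s3, s4, s5}, {s0, s1, s2, s3, s4}.
Accepting DFA states (contain an NFA accepting state): {s1, s3, s4}, {s0, s1, s2, s3, s4, s5}, {s0, s1, s2, s3, s4}.

3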